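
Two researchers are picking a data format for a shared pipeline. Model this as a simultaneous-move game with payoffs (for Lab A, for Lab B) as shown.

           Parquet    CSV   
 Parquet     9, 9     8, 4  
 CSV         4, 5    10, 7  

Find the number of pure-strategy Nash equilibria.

2

Both Parquet: Lab A gets 9 (best alternative 4); Lab B gets 9 (best alternative 4). Neither deviates — NE.
Both CSV: Lab A gets 10 (best alternative 8); Lab B gets 7 (best alternative 5). Neither deviates — NE.
(CSV, Parquet) is not a NE: Lab A would switch to Parquet (9 > 4).
No other cell survives both best-response checks, so there are 2 pure NE.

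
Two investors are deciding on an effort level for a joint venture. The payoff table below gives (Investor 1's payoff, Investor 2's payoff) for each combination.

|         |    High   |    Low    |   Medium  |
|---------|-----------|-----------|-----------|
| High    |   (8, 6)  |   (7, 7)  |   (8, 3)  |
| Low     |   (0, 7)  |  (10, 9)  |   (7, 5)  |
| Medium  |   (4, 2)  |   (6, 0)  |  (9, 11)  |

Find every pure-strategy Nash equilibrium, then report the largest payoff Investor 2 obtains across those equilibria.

11

Both Low is a pure NE (Investor 1: 10 ≥ 7; Investor 2: 9 ≥ 7). Investor 2 gets 9.
Both Medium is a pure NE (Investor 1: 9 ≥ 8; Investor 2: 11 ≥ 2). Investor 2 gets 11.
Every other cell has a profitable deviation for at least one player. Highest of {9, 11} is 11.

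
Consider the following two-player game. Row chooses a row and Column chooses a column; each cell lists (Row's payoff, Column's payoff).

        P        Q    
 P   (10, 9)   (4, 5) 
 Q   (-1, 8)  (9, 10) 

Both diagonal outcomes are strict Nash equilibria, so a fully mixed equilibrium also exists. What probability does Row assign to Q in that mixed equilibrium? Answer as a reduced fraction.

Row's mix p on P must make Column indifferent between P and Q.
Column's payoff from P: 9p + 8(1−p). From Q: 5p + 10(1−p).
Set equal: 4p = 2(1−p) → p = 2/6 = 1/3.
Probability on Q is 1 − 1/3 = 2/3.

2/3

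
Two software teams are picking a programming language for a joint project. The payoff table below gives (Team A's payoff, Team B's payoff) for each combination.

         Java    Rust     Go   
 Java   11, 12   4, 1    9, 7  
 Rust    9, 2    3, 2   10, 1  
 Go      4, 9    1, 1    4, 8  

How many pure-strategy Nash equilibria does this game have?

Both Java: Team A gets 11 (best alternative 9); Team B gets 12 (best alternative 7). Neither deviates — NE.
Both Rust is not a NE: Team A would switch to Java (4 > 3).
No other cell survives both best-response checks, so there is 1 pure NE.

1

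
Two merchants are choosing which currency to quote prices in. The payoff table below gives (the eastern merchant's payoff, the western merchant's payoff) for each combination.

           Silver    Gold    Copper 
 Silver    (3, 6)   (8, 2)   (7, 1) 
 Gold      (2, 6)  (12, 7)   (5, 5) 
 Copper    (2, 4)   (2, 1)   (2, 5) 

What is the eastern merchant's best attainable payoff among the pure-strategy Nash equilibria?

12

Both Silver is a pure NE (the eastern merchant: 3 ≥ 2; the western merchant: 6 ≥ 2). The eastern merchant gets 3.
Both Gold is a pure NE (the eastern merchant: 12 ≥ 8; the western merchant: 7 ≥ 6). The eastern merchant gets 12.
Every other cell has a profitable deviation for at least one player. Highest of {3, 12} is 12.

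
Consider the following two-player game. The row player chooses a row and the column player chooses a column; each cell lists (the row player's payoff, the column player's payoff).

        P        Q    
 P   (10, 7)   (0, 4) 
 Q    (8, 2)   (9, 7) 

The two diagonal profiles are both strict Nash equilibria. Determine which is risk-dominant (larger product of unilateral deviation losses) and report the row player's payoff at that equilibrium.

9

At both P: the row player loses 10 − 8 = 2 by deviating; the column player loses 7 − 4 = 3. Product = 2·3 = 6.
At both Q: the row player loses 9 − 0 = 9 by deviating; the column player loses 7 − 2 = 5. Product = 9·5 = 45.
45 > 6, so both Q is risk-dominant. The row player's payoff there is 9.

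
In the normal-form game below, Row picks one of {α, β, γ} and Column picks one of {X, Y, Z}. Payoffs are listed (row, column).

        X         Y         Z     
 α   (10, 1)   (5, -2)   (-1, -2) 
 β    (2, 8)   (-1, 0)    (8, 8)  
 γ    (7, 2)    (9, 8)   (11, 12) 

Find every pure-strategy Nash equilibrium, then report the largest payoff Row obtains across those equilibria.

11

(α, X) is a pure NE (Row: 10 ≥ 7; Column: 1 ≥ -2). Row gets 10.
(γ, Z) is a pure NE (Row: 11 ≥ 8; Column: 12 ≥ 8). Row gets 11.
Every other cell has a profitable deviation for at least one player. Highest of {10, 11} is 11.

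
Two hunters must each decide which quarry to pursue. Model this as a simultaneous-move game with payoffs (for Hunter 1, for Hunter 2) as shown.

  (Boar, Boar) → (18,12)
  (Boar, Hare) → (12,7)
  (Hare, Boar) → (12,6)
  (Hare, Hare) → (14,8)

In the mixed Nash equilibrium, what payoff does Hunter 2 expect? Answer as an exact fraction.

54/7

Hunter 1 mixes with probability p on Boar, chosen so Hunter 2 is indifferent: 12p + 6(1−p) = 7p + 8(1−p) gives p = 2/7.
Hunter 2's expected payoff is 12·2/7 + 6·5/7 = 54/7.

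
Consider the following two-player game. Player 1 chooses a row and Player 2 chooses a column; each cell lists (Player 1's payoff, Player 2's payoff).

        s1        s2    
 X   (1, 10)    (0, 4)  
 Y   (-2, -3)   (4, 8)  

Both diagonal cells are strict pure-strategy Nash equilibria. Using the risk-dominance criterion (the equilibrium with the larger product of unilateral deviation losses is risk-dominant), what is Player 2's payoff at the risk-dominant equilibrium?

At (X, s1): Player 1 loses 1 − (-2) = 3 by deviating; Player 2 loses 10 − 4 = 6. Product = 3·6 = 18.
At (Y, s2): Player 1 loses 4 − 0 = 4 by deviating; Player 2 loses 8 − (-3) = 11. Product = 4·11 = 44.
44 > 18, so (Y, s2) is risk-dominant. Player 2's payoff there is 8.

8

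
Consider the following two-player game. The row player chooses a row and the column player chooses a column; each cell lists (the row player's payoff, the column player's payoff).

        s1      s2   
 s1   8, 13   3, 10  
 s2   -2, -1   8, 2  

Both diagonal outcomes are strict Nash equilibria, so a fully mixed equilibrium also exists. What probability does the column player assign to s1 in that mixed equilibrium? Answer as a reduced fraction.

The column player's mix q on s1 must make the row player indifferent between s1 and s2.
The row player's payoff from s1: 8q + 3(1−q). From s2: (-2)q + 8(1−q).
Set equal: 10q = 5(1−q) → q = 5/15 = 1/3.

1/3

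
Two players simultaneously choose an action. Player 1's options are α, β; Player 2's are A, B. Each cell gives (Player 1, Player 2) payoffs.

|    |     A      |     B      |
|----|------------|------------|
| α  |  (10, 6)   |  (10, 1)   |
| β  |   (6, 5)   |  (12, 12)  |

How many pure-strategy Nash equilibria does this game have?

(α, A): Player 1 gets 10 (best alternative 6); Player 2 gets 6 (best alternative 1). Neither deviates — NE.
(β, B): Player 1 gets 12 (best alternative 10); Player 2 gets 12 (best alternative 5). Neither deviates — NE.
(α, B) is not a NE: Player 1 would switch to β (12 > 10).
No other cell survives both best-response checks, so there are 2 pure NE.

2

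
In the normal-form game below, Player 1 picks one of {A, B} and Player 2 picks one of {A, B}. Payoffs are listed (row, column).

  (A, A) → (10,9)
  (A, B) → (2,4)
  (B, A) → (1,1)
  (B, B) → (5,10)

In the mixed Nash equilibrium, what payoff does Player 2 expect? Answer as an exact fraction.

Player 1 mixes with probability p on A, chosen so Player 2 is indifferent: 9p + 1(1−p) = 4p + 10(1−p) gives p = 9/14.
Player 2's expected payoff is 9·9/14 + 1·5/14 = 43/7.

43/7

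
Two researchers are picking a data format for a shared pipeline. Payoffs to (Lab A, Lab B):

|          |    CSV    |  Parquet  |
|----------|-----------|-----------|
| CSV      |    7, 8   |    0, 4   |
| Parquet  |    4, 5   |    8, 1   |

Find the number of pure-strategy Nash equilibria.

Both CSV: Lab A gets 7 (best alternative 4); Lab B gets 8 (best alternative 4). Neither deviates — NE.
Both Parquet is not a NE: Lab B would switch to CSV (5 > 1).
No other cell survives both best-response checks, so there is 1 pure NE.

1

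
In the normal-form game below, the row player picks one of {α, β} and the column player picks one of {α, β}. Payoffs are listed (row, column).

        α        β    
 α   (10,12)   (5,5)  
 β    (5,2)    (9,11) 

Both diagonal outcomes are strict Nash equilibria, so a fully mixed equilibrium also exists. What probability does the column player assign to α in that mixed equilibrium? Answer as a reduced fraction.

The column player's mix q on α must make the row player indifferent between α and β.
The row player's payoff from α: 10q + 5(1−q). From β: 5q + 9(1−q).
Set equal: 5q = 4(1−q) → q = 4/9.

4/9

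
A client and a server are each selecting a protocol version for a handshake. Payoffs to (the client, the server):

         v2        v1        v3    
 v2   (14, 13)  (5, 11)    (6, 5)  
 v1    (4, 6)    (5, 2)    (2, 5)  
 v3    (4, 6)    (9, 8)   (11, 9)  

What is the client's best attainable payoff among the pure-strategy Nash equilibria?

Both v2 is a pure NE (the client: 14 ≥ 4; the server: 13 ≥ 11). The client gets 14.
Both v3 is a pure NE (the client: 11 ≥ 6; the server: 9 ≥ 8). The client gets 11.
Every other cell has a profitable deviation for at least one player. Highest of {14, 11} is 14.

14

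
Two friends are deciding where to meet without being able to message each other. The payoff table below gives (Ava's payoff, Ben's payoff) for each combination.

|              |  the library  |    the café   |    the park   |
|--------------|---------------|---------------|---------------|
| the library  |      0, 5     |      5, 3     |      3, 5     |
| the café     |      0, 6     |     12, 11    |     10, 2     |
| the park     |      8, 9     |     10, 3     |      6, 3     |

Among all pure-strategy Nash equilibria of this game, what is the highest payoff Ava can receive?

12

Both the café is a pure NE (Ava: 12 ≥ 10; Ben: 11 ≥ 6). Ava gets 12.
(the park, the library) is a pure NE (Ava: 8 ≥ 0; Ben: 9 ≥ 3). Ava gets 8.
Every other cell has a profitable deviation for at least one player. Highest of {12, 8} is 12.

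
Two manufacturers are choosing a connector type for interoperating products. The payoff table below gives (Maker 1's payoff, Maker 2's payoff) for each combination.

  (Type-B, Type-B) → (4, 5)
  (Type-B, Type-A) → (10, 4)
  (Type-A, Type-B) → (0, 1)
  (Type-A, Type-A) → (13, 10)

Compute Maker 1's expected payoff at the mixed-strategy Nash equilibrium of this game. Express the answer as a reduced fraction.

Maker 2 mixes with probability q on Type-B, chosen so Maker 1 is indifferent: 4q + 10(1−q) = 0q + 13(1−q) gives q = 3/7.
Maker 1's expected payoff (from either row, since indifferent) is 4·3/7 + 10·4/7 = 52/7.

52/7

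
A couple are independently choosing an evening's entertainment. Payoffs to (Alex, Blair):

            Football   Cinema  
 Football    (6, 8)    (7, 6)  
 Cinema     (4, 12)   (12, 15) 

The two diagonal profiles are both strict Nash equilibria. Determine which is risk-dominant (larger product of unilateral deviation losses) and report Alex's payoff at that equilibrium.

12

At both Football: Alex loses 6 − 4 = 2 by deviating; Blair loses 8 − 6 = 2. Product = 2·2 = 4.
At both Cinema: Alex loses 12 − 7 = 5 by deviating; Blair loses 15 − 12 = 3. Product = 5·3 = 15.
15 > 4, so both Cinema is risk-dominant. Alex's payoff there is 12.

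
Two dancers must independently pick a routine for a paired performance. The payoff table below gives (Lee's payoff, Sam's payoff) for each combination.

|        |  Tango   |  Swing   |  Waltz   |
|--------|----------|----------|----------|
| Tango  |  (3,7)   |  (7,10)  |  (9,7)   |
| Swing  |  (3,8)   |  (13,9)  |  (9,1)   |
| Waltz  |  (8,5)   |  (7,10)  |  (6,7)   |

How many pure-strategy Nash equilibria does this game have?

1

Both Swing: Lee gets 13 (best alternative 7); Sam gets 9 (best alternative 8). Neither deviates — NE.
Both Waltz is not a NE: Lee would switch to Tango (9 > 6).
No other cell survives both best-response checks, so there is 1 pure NE.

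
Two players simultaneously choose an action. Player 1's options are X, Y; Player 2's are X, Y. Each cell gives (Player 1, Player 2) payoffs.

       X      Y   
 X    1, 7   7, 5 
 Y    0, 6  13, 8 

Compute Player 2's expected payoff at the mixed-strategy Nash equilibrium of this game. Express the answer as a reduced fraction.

13/2

Player 1 mixes with probability p on X, chosen so Player 2 is indifferent: 7p + 6(1−p) = 5p + 8(1−p) gives p = 1/2.
Player 2's expected payoff is 7·1/2 + 6·1/2 = 13/2.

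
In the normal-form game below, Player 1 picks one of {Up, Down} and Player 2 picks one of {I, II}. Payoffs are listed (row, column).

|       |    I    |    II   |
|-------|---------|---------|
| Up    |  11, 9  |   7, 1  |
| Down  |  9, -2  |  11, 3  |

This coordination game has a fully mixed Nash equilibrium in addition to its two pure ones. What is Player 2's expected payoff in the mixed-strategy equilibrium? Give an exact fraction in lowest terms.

29/13

Player 1 mixes with probability p on Up, chosen so Player 2 is indifferent: 9p + (-2)(1−p) = 1p + 3(1−p) gives p = 5/13.
Player 2's expected payoff is 9·5/13 + (-2)·8/13 = 29/13.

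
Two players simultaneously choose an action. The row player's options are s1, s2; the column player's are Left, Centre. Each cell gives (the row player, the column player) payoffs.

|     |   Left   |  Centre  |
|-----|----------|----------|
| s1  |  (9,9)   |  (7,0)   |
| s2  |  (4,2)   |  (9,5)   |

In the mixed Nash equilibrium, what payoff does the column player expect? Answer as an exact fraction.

The row player mixes with probability p on s1, chosen so the column player is indifferent: 9p + 2(1−p) = 0p + 5(1−p) gives p = 1/4.
The column player's expected payoff is 9·1/4 + 2·3/4 = 15/4.

15/4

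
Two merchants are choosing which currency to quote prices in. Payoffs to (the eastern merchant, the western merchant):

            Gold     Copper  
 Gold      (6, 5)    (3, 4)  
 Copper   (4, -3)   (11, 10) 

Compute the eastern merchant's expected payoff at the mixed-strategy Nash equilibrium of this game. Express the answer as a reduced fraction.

27/5

The western merchant mixes with probability q on Gold, chosen so the eastern merchant is indifferent: 6q + 3(1−q) = 4q + 11(1−q) gives q = 4/5.
The eastern merchant's expected payoff (from either row, since indifferent) is 6·4/5 + 3·1/5 = 27/5.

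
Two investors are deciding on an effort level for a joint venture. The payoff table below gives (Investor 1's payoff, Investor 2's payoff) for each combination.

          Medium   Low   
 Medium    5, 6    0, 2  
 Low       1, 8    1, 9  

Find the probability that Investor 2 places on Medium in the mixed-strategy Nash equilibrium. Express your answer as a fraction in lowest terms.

1/5

Investor 2's mix q on Medium must make Investor 1 indifferent between Medium and Low.
Investor 1's payoff from Medium: 5q + 0(1−q). From Low: 1q + 1(1−q).
Set equal: 4q = 1(1−q) → q = 1/5.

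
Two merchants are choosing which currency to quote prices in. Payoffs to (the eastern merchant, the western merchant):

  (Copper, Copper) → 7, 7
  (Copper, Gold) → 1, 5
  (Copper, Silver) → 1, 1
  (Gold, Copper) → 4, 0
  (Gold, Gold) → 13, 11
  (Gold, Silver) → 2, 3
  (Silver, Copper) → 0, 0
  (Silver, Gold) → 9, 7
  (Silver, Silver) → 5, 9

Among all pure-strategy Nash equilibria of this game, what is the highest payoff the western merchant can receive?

Both Copper is a pure NE (the eastern merchant: 7 ≥ 4; the western merchant: 7 ≥ 5). The western merchant gets 7.
Both Gold is a pure NE (the eastern merchant: 13 ≥ 9; the western merchant: 11 ≥ 3). The western merchant gets 11.
Both Silver is a pure NE (the eastern merchant: 5 ≥ 2; the western merchant: 9 ≥ 7). The western merchant gets 9.
Every other cell has a profitable deviation for at least one player. Highest of {7, 11, 9} is 11.

11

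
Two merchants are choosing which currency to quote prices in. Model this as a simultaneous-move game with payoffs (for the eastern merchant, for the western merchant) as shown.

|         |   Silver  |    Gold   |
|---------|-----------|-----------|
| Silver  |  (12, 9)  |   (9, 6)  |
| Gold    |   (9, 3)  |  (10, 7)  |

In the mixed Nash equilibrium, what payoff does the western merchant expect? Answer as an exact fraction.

The eastern merchant mixes with probability p on Silver, chosen so the western merchant is indifferent: 9p + 3(1−p) = 6p + 7(1−p) gives p = 4/7.
The western merchant's expected payoff is 9·4/7 + 3·3/7 = 45/7.

45/7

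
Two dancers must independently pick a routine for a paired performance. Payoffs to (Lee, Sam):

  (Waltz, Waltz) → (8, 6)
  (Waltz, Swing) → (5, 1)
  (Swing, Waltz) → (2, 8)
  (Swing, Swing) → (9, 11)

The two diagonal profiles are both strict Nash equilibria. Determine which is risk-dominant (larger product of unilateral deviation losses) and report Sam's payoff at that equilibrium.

At both Waltz: Lee loses 8 − 2 = 6 by deviating; Sam loses 6 − 1 = 5. Product = 6·5 = 30.
At both Swing: Lee loses 9 − 5 = 4 by deviating; Sam loses 11 − 8 = 3. Product = 4·3 = 12.
30 > 12, so both Waltz is risk-dominant. Sam's payoff there is 6.

6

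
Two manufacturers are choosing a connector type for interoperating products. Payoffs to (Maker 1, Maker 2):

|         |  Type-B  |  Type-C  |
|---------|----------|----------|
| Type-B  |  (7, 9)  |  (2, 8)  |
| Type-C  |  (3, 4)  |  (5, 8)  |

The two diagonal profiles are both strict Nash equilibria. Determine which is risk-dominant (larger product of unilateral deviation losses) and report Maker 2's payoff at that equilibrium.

At both Type-B: Maker 1 loses 7 − 3 = 4 by deviating; Maker 2 loses 9 − 8 = 1. Product = 4·1 = 4.
At both Type-C: Maker 1 loses 5 − 2 = 3 by deviating; Maker 2 loses 8 − 4 = 4. Product = 3·4 = 12.
12 > 4, so both Type-C is risk-dominant. Maker 2's payoff there is 8.

8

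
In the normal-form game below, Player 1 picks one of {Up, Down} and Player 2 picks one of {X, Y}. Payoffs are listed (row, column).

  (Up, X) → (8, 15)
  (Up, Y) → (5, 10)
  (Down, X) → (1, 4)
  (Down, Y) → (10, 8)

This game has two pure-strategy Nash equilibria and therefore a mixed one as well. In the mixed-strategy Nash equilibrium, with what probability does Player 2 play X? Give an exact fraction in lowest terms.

5/12

Player 2's mix q on X must make Player 1 indifferent between Up and Down.
Player 1's payoff from Up: 8q + 5(1−q). From Down: 1q + 10(1−q).
Set equal: 7q = 5(1−q) → q = 5/12.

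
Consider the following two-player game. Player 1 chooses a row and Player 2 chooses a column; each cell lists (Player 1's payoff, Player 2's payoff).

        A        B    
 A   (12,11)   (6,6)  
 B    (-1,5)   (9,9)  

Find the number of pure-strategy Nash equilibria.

Both A: Player 1 gets 12 (best alternative -1); Player 2 gets 11 (best alternative 6). Neither deviates — NE.
Both B: Player 1 gets 9 (best alternative 6); Player 2 gets 9 (best alternative 5). Neither deviates — NE.
(A, B) is not a NE: Player 1 would switch to B (9 > 6).
No other cell survives both best-response checks, so there are 2 pure NE.

2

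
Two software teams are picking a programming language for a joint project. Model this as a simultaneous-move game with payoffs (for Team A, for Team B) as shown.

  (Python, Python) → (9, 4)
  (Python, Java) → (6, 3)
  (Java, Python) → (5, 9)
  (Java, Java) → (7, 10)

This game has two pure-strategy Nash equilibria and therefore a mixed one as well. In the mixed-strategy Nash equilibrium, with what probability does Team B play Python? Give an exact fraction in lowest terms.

Team B's mix q on Python must make Team A indifferent between Python and Java.
Team A's payoff from Python: 9q + 6(1−q). From Java: 5q + 7(1−q).
Set equal: 4q = 1(1−q) → q = 1/5.

1/5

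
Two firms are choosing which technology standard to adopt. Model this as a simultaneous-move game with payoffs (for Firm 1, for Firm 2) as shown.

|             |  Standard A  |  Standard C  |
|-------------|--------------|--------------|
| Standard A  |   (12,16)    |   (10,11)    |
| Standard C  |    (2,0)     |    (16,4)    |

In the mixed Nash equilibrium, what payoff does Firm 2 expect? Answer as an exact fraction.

64/9

Firm 1 mixes with probability p on Standard A, chosen so Firm 2 is indifferent: 16p + 0(1−p) = 11p + 4(1−p) gives p = 4/9.
Firm 2's expected payoff is 16·4/9 + 0·5/9 = 64/9.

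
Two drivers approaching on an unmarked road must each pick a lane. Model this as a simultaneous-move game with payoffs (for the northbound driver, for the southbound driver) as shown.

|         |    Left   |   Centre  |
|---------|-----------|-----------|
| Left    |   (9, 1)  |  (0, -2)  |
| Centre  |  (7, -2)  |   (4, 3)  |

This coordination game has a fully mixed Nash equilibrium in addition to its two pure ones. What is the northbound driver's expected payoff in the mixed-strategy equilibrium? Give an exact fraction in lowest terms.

The southbound driver mixes with probability q on Left, chosen so the northbound driver is indifferent: 9q + 0(1−q) = 7q + 4(1−q) gives q = 2/3.
The northbound driver's expected payoff (from either row, since indifferent) is 9·2/3 + 0·1/3 = 6.

6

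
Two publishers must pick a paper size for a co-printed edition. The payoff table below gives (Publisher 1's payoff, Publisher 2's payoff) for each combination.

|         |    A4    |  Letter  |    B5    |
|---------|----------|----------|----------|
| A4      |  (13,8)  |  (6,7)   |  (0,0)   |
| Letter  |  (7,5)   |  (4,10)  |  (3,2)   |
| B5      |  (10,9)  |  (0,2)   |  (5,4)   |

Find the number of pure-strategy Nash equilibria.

Both A4: Publisher 1 gets 13 (best alternative 10); Publisher 2 gets 8 (best alternative 7). Neither deviates — NE.
Both B5 is not a NE: Publisher 2 would switch to A4 (9 > 4).
No other cell survives both best-response checks, so there is 1 pure NE.

1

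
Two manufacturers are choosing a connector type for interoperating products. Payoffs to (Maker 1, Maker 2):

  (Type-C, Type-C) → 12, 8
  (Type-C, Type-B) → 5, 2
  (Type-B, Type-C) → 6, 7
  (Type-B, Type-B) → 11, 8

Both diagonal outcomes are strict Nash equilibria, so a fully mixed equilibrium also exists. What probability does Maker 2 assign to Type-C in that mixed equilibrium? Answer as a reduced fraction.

1/2

Maker 2's mix q on Type-C must make Maker 1 indifferent between Type-C and Type-B.
Maker 1's payoff from Type-C: 12q + 5(1−q). From Type-B: 6q + 11(1−q).
Set equal: 6q = 6(1−q) → q = 6/12 = 1/2.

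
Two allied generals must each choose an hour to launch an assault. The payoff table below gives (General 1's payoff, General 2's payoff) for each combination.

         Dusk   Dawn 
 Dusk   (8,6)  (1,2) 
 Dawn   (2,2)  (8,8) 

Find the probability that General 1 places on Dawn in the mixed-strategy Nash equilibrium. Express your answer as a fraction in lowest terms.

General 1's mix p on Dusk must make General 2 indifferent between Dusk and Dawn.
General 2's payoff from Dusk: 6p + 2(1−p). From Dawn: 2p + 8(1−p).
Set equal: 4p = 6(1−p) → p = 6/10 = 3/5.
Probability on Dawn is 1 − 3/5 = 2/5.

2/5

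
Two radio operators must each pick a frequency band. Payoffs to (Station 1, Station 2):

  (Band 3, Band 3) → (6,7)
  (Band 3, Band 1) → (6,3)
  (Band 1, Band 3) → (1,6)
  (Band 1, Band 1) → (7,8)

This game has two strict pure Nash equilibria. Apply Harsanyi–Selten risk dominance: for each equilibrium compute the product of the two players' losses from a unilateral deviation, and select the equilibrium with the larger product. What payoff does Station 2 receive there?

7

At both Band 3: Station 1 loses 6 − 1 = 5 by deviating; Station 2 loses 7 − 3 = 4. Product = 5·4 = 20.
At both Band 1: Station 1 loses 7 − 6 = 1 by deviating; Station 2 loses 8 − 6 = 2. Product = 1·2 = 2.
20 > 2, so both Band 3 is risk-dominant. Station 2's payoff there is 7.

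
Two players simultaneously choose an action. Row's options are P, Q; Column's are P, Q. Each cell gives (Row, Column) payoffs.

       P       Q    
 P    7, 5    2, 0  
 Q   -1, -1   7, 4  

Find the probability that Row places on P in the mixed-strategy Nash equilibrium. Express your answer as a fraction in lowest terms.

Row's mix p on P must make Column indifferent between P and Q.
Column's payoff from P: 5p + (-1)(1−p). From Q: 0p + 4(1−p).
Set equal: 5p = 5(1−p) → p = 5/10 = 1/2.

1/2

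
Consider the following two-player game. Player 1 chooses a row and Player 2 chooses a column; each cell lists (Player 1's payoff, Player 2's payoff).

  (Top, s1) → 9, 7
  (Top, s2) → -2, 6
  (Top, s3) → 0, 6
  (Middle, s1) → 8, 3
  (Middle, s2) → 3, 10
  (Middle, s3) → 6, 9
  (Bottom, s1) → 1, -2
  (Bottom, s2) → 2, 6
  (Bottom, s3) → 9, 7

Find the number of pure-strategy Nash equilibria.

(Top, s1): Player 1 gets 9 (best alternative 8); Player 2 gets 7 (best alternative 6). Neither deviates — NE.
(Middle, s2): Player 1 gets 3 (best alternative 2); Player 2 gets 10 (best alternative 9). Neither deviates — NE.
(Bottom, s3): Player 1 gets 9 (best alternative 6); Player 2 gets 7 (best alternative 6). Neither deviates — NE.
(Middle, s3) is not a NE: Player 1 would switch to Bottom (9 > 6).
No other cell survives both best-response checks, so there are 3 pure NE.

3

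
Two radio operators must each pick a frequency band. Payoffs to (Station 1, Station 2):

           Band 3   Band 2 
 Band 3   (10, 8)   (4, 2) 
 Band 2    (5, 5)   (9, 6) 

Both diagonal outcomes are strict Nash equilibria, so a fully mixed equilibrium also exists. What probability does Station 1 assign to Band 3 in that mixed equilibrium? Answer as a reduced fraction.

1/7

Station 1's mix p on Band 3 must make Station 2 indifferent between Band 3 and Band 2.
Station 2's payoff from Band 3: 8p + 5(1−p). From Band 2: 2p + 6(1−p).
Set equal: 6p = 1(1−p) → p = 1/7.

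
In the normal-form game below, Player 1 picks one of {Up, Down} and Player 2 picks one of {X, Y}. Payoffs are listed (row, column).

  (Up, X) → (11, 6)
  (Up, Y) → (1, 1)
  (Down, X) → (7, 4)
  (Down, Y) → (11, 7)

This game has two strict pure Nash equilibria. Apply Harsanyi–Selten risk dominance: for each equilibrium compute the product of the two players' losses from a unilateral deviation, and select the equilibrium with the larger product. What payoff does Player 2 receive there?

At (Up, X): Player 1 loses 11 − 7 = 4 by deviating; Player 2 loses 6 − 1 = 5. Product = 4·5 = 20.
At (Down, Y): Player 1 loses 11 − 1 = 10 by deviating; Player 2 loses 7 − 4 = 3. Product = 10·3 = 30.
30 > 20, so (Down, Y) is risk-dominant. Player 2's payoff there is 7.

7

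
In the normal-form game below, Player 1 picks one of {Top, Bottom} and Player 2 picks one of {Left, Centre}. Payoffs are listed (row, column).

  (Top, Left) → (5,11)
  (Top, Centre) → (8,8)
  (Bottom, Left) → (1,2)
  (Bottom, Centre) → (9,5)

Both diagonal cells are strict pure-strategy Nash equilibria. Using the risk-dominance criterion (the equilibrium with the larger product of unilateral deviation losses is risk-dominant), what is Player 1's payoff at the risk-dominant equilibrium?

5

At (Top, Left): Player 1 loses 5 − 1 = 4 by deviating; Player 2 loses 11 − 8 = 3. Product = 4·3 = 12.
At (Bottom, Centre): Player 1 loses 9 − 8 = 1 by deviating; Player 2 loses 5 − 2 = 3. Product = 1·3 = 3.
12 > 3, so (Top, Left) is risk-dominant. Player 1's payoff there is 5.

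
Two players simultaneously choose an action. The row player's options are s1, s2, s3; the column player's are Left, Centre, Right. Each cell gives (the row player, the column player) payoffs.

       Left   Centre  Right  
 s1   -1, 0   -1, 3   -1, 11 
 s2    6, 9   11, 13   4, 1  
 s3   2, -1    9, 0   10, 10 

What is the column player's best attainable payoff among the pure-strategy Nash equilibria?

(s2, Centre) is a pure NE (the row player: 11 ≥ 9; the column player: 13 ≥ 9). The column player gets 13.
(s3, Right) is a pure NE (the row player: 10 ≥ 4; the column player: 10 ≥ 0). The column player gets 10.
Every other cell has a profitable deviation for at least one player. Highest of {13, 10} is 13.

13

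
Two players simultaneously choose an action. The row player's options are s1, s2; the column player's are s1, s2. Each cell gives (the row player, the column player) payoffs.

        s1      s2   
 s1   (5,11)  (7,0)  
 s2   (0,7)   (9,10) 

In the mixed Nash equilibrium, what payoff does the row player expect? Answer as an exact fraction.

45/7

The column player mixes with probability q on s1, chosen so the row player is indifferent: 5q + 7(1−q) = 0q + 9(1−q) gives q = 2/7.
The row player's expected payoff (from either row, since indifferent) is 5·2/7 + 7·5/7 = 45/7.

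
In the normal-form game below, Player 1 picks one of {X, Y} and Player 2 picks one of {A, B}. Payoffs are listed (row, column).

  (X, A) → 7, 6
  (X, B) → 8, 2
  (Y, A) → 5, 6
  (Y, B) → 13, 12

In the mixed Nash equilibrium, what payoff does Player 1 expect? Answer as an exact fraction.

Player 2 mixes with probability q on A, chosen so Player 1 is indifferent: 7q + 8(1−q) = 5q + 13(1−q) gives q = 5/7.
Player 1's expected payoff (from either row, since indifferent) is 7·5/7 + 8·2/7 = 51/7.

51/7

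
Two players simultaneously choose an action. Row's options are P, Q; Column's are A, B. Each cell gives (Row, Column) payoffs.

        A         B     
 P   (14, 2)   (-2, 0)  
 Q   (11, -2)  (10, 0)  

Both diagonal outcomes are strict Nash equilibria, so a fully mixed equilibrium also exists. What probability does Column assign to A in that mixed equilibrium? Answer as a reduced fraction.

4/5

Column's mix q on A must make Row indifferent between P and Q.
Row's payoff from P: 14q + (-2)(1−q). From Q: 11q + 10(1−q).
Set equal: 3q = 12(1−q) → q = 12/15 = 4/5.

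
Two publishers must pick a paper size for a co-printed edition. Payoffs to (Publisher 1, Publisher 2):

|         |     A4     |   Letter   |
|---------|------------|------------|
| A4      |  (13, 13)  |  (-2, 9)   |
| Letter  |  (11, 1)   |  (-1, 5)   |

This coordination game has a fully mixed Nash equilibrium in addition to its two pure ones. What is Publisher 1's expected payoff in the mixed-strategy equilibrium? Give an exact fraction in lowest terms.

3

Publisher 2 mixes with probability q on A4, chosen so Publisher 1 is indifferent: 13q + (-2)(1−q) = 11q + (-1)(1−q) gives q = 1/3.
Publisher 1's expected payoff (from either row, since indifferent) is 13·1/3 + (-2)·2/3 = 3.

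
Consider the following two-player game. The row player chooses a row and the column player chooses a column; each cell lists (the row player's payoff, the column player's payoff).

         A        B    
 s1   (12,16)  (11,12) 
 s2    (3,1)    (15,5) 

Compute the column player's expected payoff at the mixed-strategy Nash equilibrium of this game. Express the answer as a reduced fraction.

17/2

The row player mixes with probability p on s1, chosen so the column player is indifferent: 16p + 1(1−p) = 12p + 5(1−p) gives p = 1/2.
The column player's expected payoff is 16·1/2 + 1·1/2 = 17/2.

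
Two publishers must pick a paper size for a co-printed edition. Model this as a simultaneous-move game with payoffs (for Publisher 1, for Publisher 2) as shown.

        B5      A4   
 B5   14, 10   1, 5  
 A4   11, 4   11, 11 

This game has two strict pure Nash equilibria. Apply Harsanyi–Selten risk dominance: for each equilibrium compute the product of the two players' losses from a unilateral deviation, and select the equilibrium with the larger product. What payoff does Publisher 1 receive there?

11

At both B5: Publisher 1 loses 14 − 11 = 3 by deviating; Publisher 2 loses 10 − 5 = 5. Product = 3·5 = 15.
At both A4: Publisher 1 loses 11 − 1 = 10 by deviating; Publisher 2 loses 11 − 4 = 7. Product = 10·7 = 70.
70 > 15, so both A4 is risk-dominant. Publisher 1's payoff there is 11.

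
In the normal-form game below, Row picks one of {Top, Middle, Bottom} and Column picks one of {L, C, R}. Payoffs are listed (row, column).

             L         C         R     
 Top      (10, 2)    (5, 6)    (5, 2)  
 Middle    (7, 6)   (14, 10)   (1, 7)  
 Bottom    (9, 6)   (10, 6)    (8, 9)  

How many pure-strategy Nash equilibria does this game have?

2

(Middle, C): Row gets 14 (best alternative 10); Column gets 10 (best alternative 7). Neither deviates — NE.
(Bottom, R): Row gets 8 (best alternative 5); Column gets 9 (best alternative 6). Neither deviates — NE.
(Top, L) is not a NE: Column would switch to C (6 > 2).
No other cell survives both best-response checks, so there are 2 pure NE.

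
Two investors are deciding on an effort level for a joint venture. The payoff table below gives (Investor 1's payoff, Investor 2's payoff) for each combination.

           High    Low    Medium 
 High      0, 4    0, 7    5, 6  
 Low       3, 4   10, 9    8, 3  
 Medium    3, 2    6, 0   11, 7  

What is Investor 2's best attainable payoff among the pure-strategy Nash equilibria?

9

Both Low is a pure NE (Investor 1: 10 ≥ 6; Investor 2: 9 ≥ 4). Investor 2 gets 9.
Both Medium is a pure NE (Investor 1: 11 ≥ 8; Investor 2: 7 ≥ 2). Investor 2 gets 7.
Every other cell has a profitable deviation for at least one player. Highest of {9, 7} is 9.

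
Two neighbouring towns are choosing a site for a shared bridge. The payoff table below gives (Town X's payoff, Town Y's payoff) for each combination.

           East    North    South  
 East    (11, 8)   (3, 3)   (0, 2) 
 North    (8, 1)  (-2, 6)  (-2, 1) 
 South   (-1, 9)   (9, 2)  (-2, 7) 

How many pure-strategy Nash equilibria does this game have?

Both East: Town X gets 11 (best alternative 8); Town Y gets 8 (best alternative 3). Neither deviates — NE.
Both South is not a NE: Town X would switch to East (0 > -2).
No other cell survives both best-response checks, so there is 1 pure NE.

1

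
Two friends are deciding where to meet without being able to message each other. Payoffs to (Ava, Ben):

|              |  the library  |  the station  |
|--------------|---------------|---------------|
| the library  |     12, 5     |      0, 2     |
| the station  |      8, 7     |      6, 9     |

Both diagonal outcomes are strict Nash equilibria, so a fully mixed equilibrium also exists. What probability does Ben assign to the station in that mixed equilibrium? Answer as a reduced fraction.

Ben's mix q on the library must make Ava indifferent between the library and the station.
Ava's payoff from the library: 12q + 0(1−q). From the station: 8q + 6(1−q).
Set equal: 4q = 6(1−q) → q = 6/10 = 3/5.
Probability on the station is 1 − 3/5 = 2/5.

2/5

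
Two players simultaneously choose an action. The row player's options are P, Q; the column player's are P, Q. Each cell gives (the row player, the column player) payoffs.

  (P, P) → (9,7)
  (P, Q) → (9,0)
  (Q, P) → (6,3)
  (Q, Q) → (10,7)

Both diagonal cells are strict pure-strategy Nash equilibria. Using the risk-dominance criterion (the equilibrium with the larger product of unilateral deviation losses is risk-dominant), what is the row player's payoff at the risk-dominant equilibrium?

At both P: the row player loses 9 − 6 = 3 by deviating; the column player loses 7 − 0 = 7. Product = 3·7 = 21.
At both Q: the row player loses 10 − 9 = 1 by deviating; the column player loses 7 − 3 = 4. Product = 1·4 = 4.
21 > 4, so both P is risk-dominant. The row player's payoff there is 9.

9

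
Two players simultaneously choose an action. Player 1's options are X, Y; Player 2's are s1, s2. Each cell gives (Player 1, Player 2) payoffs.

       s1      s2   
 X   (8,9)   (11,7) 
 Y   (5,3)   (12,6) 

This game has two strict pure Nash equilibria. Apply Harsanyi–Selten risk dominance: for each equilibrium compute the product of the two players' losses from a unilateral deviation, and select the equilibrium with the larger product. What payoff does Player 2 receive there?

9

At (X, s1): Player 1 loses 8 − 5 = 3 by deviating; Player 2 loses 9 − 7 = 2. Product = 3·2 = 6.
At (Y, s2): Player 1 loses 12 − 11 = 1 by deviating; Player 2 loses 6 − 3 = 3. Product = 1·3 = 3.
6 > 3, so (X, s1) is risk-dominant. Player 2's payoff there is 9.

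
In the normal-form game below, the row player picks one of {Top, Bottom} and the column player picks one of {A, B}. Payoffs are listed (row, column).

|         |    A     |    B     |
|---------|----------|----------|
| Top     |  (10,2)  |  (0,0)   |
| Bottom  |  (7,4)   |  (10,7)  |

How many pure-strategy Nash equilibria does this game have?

2

(Top, A): the row player gets 10 (best alternative 7); the column player gets 2 (best alternative 0). Neither deviates — NE.
(Bottom, B): the row player gets 10 (best alternative 0); the column player gets 7 (best alternative 4). Neither deviates — NE.
(Bottom, A) is not a NE: the row player would switch to Top (10 > 7).
No other cell survives both best-response checks, so there are 2 pure NE.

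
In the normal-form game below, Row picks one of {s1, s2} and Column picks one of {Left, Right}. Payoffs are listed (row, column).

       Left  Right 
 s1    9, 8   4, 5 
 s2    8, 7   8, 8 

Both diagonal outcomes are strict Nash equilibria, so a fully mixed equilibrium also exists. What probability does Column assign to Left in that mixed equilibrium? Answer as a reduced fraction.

4/5

Column's mix q on Left must make Row indifferent between s1 and s2.
Row's payoff from s1: 9q + 4(1−q). From s2: 8q + 8(1−q).
Set equal: 1q = 4(1−q) → q = 4/5.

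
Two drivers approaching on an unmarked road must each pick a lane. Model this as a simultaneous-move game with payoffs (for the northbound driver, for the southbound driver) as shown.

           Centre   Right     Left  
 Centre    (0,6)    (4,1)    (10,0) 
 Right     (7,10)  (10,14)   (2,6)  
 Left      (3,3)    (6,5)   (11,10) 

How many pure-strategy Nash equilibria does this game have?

Both Right: the northbound driver gets 10 (best alternative 6); the southbound driver gets 14 (best alternative 10). Neither deviates — NE.
Both Left: the northbound driver gets 11 (best alternative 10); the southbound driver gets 10 (best alternative 5). Neither deviates — NE.
Both Centre is not a NE: the northbound driver would switch to Right (7 > 0).
No other cell survives both best-response checks, so there are 2 pure NE.

2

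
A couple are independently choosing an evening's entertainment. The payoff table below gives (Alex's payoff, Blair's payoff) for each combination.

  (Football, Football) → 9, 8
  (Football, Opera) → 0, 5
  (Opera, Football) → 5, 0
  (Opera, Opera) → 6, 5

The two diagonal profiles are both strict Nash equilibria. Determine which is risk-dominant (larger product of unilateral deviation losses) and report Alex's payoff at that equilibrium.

At both Football: Alex loses 9 − 5 = 4 by deviating; Blair loses 8 − 5 = 3. Product = 4·3 = 12.
At both Opera: Alex loses 6 − 0 = 6 by deviating; Blair loses 5 − 0 = 5. Product = 6·5 = 30.
30 > 12, so both Opera is risk-dominant. Alex's payoff there is 6.

6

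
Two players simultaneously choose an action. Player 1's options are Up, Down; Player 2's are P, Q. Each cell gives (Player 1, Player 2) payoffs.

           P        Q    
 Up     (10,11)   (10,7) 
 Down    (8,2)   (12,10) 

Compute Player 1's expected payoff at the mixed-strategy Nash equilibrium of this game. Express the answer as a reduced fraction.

10

Player 2 mixes with probability q on P, chosen so Player 1 is indifferent: 10q + 10(1−q) = 8q + 12(1−q) gives q = 1/2.
Player 1's expected payoff (from either row, since indifferent) is 10·1/2 + 10·1/2 = 10.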